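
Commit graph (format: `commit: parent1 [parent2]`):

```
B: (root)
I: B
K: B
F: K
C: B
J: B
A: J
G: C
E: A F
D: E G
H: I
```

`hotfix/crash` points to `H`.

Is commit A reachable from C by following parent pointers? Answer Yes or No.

Ancestors of C: {B, C}.
A is not in that set, so it is not an ancestor of C.

No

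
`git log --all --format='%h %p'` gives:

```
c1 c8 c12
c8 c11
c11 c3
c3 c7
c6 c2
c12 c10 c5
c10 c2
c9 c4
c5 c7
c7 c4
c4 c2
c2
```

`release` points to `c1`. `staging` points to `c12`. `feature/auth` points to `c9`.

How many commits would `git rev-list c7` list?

3

Walking parent pointers from c7: reachable set = {c2, c4, c7}.
That is 3 commits.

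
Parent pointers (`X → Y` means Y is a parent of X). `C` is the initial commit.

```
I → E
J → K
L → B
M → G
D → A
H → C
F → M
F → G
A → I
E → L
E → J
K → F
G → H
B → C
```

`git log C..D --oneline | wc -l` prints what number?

Reachable from D: {A, B, C, D, E, F, G, H, I, J, K, L, M}.
Reachable from C: {C}.
In D's history but not C's: {A, B, D, E, F, G, H, I, J, K, L, M} — 12 commits.

12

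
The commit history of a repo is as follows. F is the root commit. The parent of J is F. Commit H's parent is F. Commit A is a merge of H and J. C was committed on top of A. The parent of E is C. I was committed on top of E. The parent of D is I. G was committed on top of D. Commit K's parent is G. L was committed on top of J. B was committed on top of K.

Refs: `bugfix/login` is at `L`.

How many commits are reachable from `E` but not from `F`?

Reachable from E: {A, C, E, F, H, J}.
Reachable from F: {F}.
In E's history but not F's: {A, C, E, H, J} — 5 commits.

5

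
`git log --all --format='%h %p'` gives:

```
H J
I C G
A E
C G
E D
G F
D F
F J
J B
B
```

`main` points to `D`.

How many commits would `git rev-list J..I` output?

Reachable from I: {B, C, F, G, I, J}.
Reachable from J: {B, J}.
In I's history but not J's: {C, F, G, I} — 4 commits.

4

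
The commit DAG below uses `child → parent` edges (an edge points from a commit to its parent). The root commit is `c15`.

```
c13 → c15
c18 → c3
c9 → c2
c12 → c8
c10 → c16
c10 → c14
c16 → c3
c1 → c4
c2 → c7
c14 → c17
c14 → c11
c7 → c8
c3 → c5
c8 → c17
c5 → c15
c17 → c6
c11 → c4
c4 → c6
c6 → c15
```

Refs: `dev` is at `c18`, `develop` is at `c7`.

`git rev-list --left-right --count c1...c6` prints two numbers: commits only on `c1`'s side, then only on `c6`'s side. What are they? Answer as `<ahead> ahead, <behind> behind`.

Reachable from c1: {c1, c15, c4, c6}.
Reachable from c6: {c15, c6}.
Only in c1's history (ahead): {c1, c4} — 2.
Only in c6's history (behind): {} — 0.

2 ahead, 0 behind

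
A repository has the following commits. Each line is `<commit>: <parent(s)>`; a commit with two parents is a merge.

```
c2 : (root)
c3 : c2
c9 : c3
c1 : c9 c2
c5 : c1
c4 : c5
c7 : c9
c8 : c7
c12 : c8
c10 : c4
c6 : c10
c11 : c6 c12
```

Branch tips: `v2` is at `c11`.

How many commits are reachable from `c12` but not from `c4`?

3

Reachable from c12: {c12, c2, c3, c7, c8, c9}.
Reachable from c4: {c1, c2, c3, c4, c5, c9}.
In c12's history but not c4's: {c12, c7, c8} — 3 commits.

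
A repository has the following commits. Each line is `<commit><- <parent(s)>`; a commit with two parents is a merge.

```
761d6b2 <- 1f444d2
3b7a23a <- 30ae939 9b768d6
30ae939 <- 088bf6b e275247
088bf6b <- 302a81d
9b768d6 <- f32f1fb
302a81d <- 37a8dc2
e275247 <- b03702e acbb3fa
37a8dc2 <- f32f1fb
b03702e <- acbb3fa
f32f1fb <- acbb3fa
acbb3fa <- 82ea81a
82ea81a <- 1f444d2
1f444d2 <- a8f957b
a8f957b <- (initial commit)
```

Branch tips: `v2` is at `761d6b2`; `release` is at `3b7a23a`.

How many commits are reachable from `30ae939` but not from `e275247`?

5

Reachable from 30ae939: {088bf6b, 1f444d2, 302a81d, 30ae939, 37a8dc2, 82ea81a, a8f957b, acbb3fa, b03702e, e275247, f32f1fb}.
Reachable from e275247: {1f444d2, 82ea81a, a8f957b, acbb3fa, b03702e, e275247}.
In 30ae939's history but not e275247's: {088bf6b, 302a81d, 30ae939, 37a8dc2, f32f1fb} — 5 commits.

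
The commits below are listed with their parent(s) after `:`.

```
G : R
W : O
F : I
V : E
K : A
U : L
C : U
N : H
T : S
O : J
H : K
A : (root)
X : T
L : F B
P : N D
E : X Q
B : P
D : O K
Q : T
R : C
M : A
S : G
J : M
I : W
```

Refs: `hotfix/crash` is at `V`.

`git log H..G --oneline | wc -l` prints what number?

Reachable from G: {A, B, C, D, F, G, H, I, J, K, L, M, N, O, P, R, U, W}.
Reachable from H: {A, H, K}.
In G's history but not H's: {B, C, D, F, G, I, J, L, M, N, O, P, R, U, W} — 15 commits.

15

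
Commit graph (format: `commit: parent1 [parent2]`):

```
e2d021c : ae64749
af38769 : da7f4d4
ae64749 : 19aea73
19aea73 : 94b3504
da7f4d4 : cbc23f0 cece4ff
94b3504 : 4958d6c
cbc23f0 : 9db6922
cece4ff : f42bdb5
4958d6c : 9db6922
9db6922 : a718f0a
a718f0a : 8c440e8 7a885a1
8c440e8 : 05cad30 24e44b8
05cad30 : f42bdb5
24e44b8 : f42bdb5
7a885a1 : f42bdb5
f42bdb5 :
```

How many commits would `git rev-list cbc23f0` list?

Walking parent pointers from cbc23f0: reachable set = {05cad30, 24e44b8, 7a885a1, 8c440e8, 9db6922, a718f0a, cbc23f0, f42bdb5}.
That is 8 commits.

8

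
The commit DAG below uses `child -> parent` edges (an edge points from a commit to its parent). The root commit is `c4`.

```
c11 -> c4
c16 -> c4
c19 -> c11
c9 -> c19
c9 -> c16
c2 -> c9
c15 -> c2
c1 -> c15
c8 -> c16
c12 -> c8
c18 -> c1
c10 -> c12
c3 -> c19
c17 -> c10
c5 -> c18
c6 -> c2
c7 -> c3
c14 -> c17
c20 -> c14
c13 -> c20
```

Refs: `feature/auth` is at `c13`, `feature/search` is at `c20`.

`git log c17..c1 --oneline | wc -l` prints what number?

6

Reachable from c1: {c1, c11, c15, c16, c19, c2, c4, c9}.
Reachable from c17: {c10, c12, c16, c17, c4, c8}.
In c1's history but not c17's: {c1, c11, c15, c19, c2, c9} — 6 commits.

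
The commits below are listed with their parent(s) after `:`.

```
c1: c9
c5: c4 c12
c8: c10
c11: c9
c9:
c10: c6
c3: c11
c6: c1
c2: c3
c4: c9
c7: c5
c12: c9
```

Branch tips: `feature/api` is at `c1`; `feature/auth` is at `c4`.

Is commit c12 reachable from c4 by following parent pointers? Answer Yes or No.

Ancestors of c4: {c4, c9}.
c12 is not in that set, so it is not an ancestor of c4.

No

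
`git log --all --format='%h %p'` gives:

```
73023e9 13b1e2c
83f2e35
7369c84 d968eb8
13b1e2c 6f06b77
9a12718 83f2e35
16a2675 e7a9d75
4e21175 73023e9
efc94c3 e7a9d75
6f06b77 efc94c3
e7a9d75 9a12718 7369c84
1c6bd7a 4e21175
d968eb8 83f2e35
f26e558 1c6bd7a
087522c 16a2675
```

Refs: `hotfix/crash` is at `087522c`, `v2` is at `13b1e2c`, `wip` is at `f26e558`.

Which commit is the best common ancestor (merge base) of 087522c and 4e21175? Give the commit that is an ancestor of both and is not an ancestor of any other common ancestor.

Ancestors of 087522c: {087522c, 16a2675, 7369c84, 83f2e35, 9a12718, d968eb8, e7a9d75}.
Ancestors of 4e21175: {13b1e2c, 4e21175, 6f06b77, 73023e9, 7369c84, 83f2e35, 9a12718, d968eb8, e7a9d75, efc94c3}.
Common ancestors: {7369c84, 83f2e35, 9a12718, d968eb8, e7a9d75}.
Among these, e7a9d75 is not an ancestor of any other common ancestor — it is the merge base.

e7a9d75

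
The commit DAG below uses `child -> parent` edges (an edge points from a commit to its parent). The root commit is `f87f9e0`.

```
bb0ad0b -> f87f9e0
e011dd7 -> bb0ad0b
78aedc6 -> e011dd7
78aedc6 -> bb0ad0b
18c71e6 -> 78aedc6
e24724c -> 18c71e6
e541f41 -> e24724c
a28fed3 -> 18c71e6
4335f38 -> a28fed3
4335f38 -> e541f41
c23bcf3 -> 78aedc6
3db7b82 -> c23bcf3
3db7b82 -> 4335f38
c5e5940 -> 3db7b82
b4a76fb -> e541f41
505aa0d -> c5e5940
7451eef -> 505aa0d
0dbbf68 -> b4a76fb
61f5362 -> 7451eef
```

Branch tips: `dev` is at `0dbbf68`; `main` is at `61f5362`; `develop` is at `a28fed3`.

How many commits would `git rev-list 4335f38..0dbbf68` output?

Reachable from 0dbbf68: {0dbbf68, 18c71e6, 78aedc6, b4a76fb, bb0ad0b, e011dd7, e24724c, e541f41, f87f9e0}.
Reachable from 4335f38: {18c71e6, 4335f38, 78aedc6, a28fed3, bb0ad0b, e011dd7, e24724c, e541f41, f87f9e0}.
In 0dbbf68's history but not 4335f38's: {0dbbf68, b4a76fb} — 2 commits.

2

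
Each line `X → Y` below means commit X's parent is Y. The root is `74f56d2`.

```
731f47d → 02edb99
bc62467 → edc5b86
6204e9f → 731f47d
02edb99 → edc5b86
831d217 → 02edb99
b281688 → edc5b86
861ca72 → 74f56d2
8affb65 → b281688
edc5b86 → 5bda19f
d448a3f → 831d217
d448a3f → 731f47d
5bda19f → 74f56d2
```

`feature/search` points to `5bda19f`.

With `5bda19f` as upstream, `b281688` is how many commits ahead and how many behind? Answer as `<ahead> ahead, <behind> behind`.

Reachable from b281688: {5bda19f, 74f56d2, b281688, edc5b86}.
Reachable from 5bda19f: {5bda19f, 74f56d2}.
Only in b281688's history (ahead): {b281688, edc5b86} — 2.
Only in 5bda19f's history (behind): {} — 0.

2 ahead, 0 behind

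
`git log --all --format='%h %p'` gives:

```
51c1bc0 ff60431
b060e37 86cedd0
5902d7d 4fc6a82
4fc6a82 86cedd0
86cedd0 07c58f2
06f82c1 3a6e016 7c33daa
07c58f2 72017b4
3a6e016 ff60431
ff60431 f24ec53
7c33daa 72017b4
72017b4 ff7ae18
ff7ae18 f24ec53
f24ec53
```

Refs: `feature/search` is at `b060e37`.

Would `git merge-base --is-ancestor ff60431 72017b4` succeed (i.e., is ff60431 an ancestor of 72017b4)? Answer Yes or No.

No

Ancestors of 72017b4: {72017b4, f24ec53, ff7ae18}.
ff60431 is not in that set, so it is not an ancestor of 72017b4.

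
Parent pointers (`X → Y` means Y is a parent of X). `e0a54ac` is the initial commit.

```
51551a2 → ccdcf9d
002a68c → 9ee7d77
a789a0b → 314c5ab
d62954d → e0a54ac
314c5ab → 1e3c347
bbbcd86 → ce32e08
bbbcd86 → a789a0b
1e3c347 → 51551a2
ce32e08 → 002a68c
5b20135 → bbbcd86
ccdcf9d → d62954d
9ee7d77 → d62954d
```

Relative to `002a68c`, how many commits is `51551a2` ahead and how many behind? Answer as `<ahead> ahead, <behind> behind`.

2 ahead, 2 behind

Reachable from 51551a2: {51551a2, ccdcf9d, d62954d, e0a54ac}.
Reachable from 002a68c: {002a68c, 9ee7d77, d62954d, e0a54ac}.
Only in 51551a2's history (ahead): {51551a2, ccdcf9d} — 2.
Only in 002a68c's history (behind): {002a68c, 9ee7d77} — 2.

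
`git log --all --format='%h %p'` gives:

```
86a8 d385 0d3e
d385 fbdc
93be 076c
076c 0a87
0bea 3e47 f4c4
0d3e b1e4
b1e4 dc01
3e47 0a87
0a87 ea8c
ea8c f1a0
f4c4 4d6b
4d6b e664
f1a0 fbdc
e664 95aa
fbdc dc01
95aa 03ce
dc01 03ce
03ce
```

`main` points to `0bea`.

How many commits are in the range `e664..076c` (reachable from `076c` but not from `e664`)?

6

Reachable from 076c: {03ce, 076c, 0a87, dc01, ea8c, f1a0, fbdc}.
Reachable from e664: {03ce, 95aa, e664}.
In 076c's history but not e664's: {076c, 0a87, dc01, ea8c, f1a0, fbdc} — 6 commits.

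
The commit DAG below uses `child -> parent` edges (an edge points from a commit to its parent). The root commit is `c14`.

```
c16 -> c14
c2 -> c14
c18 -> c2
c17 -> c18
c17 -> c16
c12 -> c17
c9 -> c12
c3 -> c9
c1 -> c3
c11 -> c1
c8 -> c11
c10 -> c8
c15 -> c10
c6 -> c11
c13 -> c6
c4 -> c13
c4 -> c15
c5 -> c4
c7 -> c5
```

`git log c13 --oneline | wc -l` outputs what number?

Walking parent pointers from c13: reachable set = {c1, c11, c12, c13, c14, c16, c17, c18, c2, c3, c6, c9}.
That is 12 commits.

12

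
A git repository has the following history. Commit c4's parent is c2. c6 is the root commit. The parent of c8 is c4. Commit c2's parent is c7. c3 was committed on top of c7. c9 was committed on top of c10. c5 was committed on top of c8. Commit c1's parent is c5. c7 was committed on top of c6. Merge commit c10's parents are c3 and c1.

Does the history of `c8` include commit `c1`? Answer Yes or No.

No

Ancestors of c8: {c2, c4, c6, c7, c8}.
c1 is not in that set, so it is not an ancestor of c8.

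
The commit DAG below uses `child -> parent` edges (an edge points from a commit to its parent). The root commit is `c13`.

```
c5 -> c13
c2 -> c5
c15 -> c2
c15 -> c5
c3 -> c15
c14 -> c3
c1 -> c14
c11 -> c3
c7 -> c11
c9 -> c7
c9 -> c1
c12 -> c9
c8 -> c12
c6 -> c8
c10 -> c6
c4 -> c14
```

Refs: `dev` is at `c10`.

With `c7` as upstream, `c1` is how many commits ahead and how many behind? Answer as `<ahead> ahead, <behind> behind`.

Reachable from c1: {c1, c13, c14, c15, c2, c3, c5}.
Reachable from c7: {c11, c13, c15, c2, c3, c5, c7}.
Only in c1's history (ahead): {c1, c14} — 2.
Only in c7's history (behind): {c11, c7} — 2.

2 ahead, 2 behind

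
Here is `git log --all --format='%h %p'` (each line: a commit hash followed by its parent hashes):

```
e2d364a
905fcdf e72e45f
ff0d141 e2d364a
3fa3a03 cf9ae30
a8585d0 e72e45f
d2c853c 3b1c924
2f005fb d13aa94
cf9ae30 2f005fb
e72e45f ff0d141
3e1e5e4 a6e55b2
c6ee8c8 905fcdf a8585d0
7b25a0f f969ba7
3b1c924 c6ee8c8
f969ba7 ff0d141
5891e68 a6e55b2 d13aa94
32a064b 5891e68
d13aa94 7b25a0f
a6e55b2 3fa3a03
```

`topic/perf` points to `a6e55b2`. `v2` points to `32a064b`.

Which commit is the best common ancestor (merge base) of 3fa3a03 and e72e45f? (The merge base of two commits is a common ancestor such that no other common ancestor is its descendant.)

ff0d141

Ancestors of 3fa3a03: {2f005fb, 3fa3a03, 7b25a0f, cf9ae30, d13aa94, e2d364a, f969ba7, ff0d141}.
Ancestors of e72e45f: {e2d364a, e72e45f, ff0d141}.
Common ancestors: {e2d364a, ff0d141}.
Among these, ff0d141 is not an ancestor of any other common ancestor — it is the merge base.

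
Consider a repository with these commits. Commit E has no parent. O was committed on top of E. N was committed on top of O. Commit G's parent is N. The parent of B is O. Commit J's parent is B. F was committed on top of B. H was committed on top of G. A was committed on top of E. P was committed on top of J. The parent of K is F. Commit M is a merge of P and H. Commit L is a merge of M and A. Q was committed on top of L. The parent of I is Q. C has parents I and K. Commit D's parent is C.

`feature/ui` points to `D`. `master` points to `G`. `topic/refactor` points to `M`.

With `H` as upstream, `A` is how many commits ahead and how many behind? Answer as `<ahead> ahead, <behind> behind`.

Reachable from A: {A, E}.
Reachable from H: {E, G, H, N, O}.
Only in A's history (ahead): {A} — 1.
Only in H's history (behind): {G, H, N, O} — 4.

1 ahead, 4 behind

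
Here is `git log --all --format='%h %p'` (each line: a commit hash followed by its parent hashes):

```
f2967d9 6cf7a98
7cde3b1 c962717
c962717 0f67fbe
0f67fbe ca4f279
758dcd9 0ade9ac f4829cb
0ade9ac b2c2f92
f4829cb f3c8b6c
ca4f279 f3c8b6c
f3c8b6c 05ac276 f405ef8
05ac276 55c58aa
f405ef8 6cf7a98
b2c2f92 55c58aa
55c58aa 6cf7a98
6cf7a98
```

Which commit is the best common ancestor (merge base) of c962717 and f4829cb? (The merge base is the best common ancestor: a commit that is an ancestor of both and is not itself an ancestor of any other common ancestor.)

f3c8b6c

Ancestors of c962717: {05ac276, 0f67fbe, 55c58aa, 6cf7a98, c962717, ca4f279, f3c8b6c, f405ef8}.
Ancestors of f4829cb: {05ac276, 55c58aa, 6cf7a98, f3c8b6c, f405ef8, f4829cb}.
Common ancestors: {05ac276, 55c58aa, 6cf7a98, f3c8b6c, f405ef8}.
Among these, f3c8b6c is not an ancestor of any other common ancestor — it is the merge base.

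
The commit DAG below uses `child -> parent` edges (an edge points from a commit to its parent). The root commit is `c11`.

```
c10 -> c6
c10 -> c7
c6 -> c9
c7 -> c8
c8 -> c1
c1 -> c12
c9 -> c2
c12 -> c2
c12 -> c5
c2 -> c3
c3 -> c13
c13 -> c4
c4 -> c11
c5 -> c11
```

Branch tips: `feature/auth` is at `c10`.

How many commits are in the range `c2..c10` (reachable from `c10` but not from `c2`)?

Reachable from c10: {c1, c10, c11, c12, c13, c2, c3, c4, c5, c6, c7, c8, c9}.
Reachable from c2: {c11, c13, c2, c3, c4}.
In c10's history but not c2's: {c1, c10, c12, c5, c6, c7, c8, c9} — 8 commits.

8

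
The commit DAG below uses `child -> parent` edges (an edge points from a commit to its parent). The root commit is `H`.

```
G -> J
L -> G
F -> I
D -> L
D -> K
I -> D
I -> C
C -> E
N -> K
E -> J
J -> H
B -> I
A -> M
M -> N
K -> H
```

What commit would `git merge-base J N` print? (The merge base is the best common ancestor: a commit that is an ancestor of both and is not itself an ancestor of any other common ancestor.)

Ancestors of J: {H, J}.
Ancestors of N: {H, K, N}.
Common ancestors: {H}.
The only common ancestor is H, so it is the merge base.

H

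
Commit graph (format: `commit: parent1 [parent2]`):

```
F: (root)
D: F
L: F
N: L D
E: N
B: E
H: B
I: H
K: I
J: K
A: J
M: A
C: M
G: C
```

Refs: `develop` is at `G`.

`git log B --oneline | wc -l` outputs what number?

6

Walking parent pointers from B: reachable set = {B, D, E, F, L, N}.
That is 6 commits.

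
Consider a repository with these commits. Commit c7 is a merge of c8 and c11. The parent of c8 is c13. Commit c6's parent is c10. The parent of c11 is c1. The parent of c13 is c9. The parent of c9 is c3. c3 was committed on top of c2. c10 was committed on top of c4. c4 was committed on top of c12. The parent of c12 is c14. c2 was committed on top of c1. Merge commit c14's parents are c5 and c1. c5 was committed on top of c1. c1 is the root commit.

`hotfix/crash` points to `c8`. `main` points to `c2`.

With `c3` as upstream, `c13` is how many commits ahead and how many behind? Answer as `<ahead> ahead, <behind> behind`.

Reachable from c13: {c1, c13, c2, c3, c9}.
Reachable from c3: {c1, c2, c3}.
Only in c13's history (ahead): {c13, c9} — 2.
Only in c3's history (behind): {} — 0.

2 ahead, 0 behind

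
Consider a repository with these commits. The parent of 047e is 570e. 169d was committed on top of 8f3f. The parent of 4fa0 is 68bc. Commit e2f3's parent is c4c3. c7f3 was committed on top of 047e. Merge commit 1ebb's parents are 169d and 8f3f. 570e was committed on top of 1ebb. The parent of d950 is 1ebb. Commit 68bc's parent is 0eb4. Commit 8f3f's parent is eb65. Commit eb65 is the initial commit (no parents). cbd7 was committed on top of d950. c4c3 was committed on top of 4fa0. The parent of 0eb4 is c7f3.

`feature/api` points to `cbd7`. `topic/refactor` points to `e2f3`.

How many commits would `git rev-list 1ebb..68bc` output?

Reachable from 68bc: {047e, 0eb4, 169d, 1ebb, 570e, 68bc, 8f3f, c7f3, eb65}.
Reachable from 1ebb: {169d, 1ebb, 8f3f, eb65}.
In 68bc's history but not 1ebb's: {047e, 0eb4, 570e, 68bc, c7f3} — 5 commits.

5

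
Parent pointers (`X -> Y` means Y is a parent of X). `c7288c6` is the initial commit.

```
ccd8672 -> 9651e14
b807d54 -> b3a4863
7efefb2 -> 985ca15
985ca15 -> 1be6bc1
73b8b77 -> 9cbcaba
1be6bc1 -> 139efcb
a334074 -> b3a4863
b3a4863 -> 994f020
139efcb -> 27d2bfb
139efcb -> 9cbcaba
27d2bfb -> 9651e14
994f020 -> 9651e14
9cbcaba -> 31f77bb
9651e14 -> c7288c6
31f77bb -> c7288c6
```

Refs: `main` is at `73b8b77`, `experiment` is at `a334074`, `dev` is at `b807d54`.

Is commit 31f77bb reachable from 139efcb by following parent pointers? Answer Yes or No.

Ancestors of 139efcb (commits reachable by following parents): {139efcb, 27d2bfb, 31f77bb, 9651e14, 9cbcaba, c7288c6}.
31f77bb is in that set, so it is an ancestor of 139efcb.

Yes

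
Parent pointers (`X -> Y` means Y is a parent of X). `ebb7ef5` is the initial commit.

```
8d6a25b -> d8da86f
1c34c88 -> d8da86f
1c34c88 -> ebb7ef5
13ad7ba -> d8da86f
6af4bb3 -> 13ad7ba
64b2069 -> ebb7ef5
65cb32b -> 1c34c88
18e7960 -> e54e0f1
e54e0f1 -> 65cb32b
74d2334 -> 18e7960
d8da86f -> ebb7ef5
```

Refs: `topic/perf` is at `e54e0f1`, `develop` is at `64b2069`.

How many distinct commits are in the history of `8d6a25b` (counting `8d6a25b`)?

3

Walking parent pointers from 8d6a25b: reachable set = {8d6a25b, d8da86f, ebb7ef5}.
That is 3 commits.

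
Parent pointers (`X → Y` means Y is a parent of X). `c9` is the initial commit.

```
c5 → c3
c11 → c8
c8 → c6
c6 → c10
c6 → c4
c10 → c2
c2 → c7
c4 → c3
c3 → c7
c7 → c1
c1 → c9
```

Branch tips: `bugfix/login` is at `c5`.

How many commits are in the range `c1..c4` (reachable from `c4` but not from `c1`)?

3

Reachable from c4: {c1, c3, c4, c7, c9}.
Reachable from c1: {c1, c9}.
In c4's history but not c1's: {c3, c4, c7} — 3 commits.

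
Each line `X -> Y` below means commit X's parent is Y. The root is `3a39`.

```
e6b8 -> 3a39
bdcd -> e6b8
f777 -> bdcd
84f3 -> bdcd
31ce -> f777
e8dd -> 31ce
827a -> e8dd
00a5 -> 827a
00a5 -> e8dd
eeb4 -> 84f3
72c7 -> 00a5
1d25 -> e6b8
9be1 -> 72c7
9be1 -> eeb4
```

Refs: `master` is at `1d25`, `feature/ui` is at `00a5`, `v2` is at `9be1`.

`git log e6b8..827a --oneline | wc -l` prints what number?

Reachable from 827a: {31ce, 3a39, 827a, bdcd, e6b8, e8dd, f777}.
Reachable from e6b8: {3a39, e6b8}.
In 827a's history but not e6b8's: {31ce, 827a, bdcd, e8dd, f777} — 5 commits.

5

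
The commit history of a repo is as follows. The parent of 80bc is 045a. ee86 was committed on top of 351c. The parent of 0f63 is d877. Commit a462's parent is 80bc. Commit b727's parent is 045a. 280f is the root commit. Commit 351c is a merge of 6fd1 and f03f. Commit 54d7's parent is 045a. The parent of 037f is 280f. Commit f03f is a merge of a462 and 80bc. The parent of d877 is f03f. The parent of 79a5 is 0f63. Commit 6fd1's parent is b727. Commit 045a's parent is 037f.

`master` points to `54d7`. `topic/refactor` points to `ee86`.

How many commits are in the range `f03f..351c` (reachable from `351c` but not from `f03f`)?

Reachable from 351c: {037f, 045a, 280f, 351c, 6fd1, 80bc, a462, b727, f03f}.
Reachable from f03f: {037f, 045a, 280f, 80bc, a462, f03f}.
In 351c's history but not f03f's: {351c, 6fd1, b727} — 3 commits.

3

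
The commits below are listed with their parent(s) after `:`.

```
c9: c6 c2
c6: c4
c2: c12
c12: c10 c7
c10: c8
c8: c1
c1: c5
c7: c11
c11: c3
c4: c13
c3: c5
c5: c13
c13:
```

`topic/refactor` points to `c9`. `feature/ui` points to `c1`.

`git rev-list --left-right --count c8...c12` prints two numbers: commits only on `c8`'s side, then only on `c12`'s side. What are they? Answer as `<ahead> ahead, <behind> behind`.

Reachable from c8: {c1, c13, c5, c8}.
Reachable from c12: {c1, c10, c11, c12, c13, c3, c5, c7, c8}.
Only in c8's history (ahead): {} — 0.
Only in c12's history (behind): {c10, c11, c12, c3, c7} — 5.

0 ahead, 5 behind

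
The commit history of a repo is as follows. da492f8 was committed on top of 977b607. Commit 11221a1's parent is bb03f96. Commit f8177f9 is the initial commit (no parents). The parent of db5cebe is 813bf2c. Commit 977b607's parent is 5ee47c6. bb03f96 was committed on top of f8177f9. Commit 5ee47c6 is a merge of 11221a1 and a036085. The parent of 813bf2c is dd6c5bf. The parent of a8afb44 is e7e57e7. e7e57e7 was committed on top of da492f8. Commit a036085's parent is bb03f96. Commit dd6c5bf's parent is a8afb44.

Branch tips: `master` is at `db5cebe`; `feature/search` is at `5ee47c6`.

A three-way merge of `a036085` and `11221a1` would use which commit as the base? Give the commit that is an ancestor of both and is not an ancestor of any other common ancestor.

Ancestors of a036085: {a036085, bb03f96, f8177f9}.
Ancestors of 11221a1: {11221a1, bb03f96, f8177f9}.
Common ancestors: {bb03f96, f8177f9}.
Among these, bb03f96 is not an ancestor of any other common ancestor — it is the merge base.

bb03f96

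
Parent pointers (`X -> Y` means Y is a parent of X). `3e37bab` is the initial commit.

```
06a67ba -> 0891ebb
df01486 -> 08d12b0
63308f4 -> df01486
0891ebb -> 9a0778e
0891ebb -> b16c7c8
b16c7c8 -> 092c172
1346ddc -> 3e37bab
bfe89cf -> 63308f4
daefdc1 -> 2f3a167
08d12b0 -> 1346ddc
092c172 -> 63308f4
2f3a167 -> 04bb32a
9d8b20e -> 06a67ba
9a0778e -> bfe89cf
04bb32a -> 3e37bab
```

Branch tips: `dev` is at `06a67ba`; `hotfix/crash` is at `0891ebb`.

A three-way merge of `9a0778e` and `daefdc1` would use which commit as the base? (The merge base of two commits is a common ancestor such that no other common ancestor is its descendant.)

Ancestors of 9a0778e: {08d12b0, 1346ddc, 3e37bab, 63308f4, 9a0778e, bfe89cf, df01486}.
Ancestors of daefdc1: {04bb32a, 2f3a167, 3e37bab, daefdc1}.
Common ancestors: {3e37bab}.
The only common ancestor is 3e37bab, so it is the merge base.

3e37bab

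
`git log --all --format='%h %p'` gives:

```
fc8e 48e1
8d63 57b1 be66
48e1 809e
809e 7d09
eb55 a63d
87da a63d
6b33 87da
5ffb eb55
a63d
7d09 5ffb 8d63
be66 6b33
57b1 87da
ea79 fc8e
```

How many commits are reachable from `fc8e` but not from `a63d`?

Reachable from fc8e: {48e1, 57b1, 5ffb, 6b33, 7d09, 809e, 87da, 8d63, a63d, be66, eb55, fc8e}.
Reachable from a63d: {a63d}.
In fc8e's history but not a63d's: {48e1, 57b1, 5ffb, 6b33, 7d09, 809e, 87da, 8d63, be66, eb55, fc8e} — 11 commits.

11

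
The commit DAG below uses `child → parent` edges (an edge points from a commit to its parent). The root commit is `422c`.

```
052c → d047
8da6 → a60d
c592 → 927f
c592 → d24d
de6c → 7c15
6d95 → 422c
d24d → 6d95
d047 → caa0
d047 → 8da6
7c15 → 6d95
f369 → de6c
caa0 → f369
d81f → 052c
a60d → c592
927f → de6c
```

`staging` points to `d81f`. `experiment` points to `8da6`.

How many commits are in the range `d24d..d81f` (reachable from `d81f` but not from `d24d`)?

11

Reachable from d81f: {052c, 422c, 6d95, 7c15, 8da6, 927f, a60d, c592, caa0, d047, d24d, d81f, de6c, f369}.
Reachable from d24d: {422c, 6d95, d24d}.
In d81f's history but not d24d's: {052c, 7c15, 8da6, 927f, a60d, c592, caa0, d047, d81f, de6c, f369} — 11 commits.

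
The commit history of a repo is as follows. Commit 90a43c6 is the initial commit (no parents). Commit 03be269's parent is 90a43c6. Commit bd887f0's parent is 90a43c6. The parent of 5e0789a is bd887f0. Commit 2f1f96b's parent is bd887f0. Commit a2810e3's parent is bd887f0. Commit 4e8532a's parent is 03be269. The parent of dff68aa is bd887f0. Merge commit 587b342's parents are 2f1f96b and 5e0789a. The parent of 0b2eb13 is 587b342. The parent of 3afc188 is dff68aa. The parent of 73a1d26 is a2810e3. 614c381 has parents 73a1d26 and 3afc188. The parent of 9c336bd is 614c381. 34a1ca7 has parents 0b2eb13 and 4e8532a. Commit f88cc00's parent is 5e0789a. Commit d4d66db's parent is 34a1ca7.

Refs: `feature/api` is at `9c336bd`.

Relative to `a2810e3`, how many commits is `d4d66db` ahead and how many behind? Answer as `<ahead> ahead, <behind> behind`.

Reachable from d4d66db: {03be269, 0b2eb13, 2f1f96b, 34a1ca7, 4e8532a, 587b342, 5e0789a, 90a43c6, bd887f0, d4d66db}.
Reachable from a2810e3: {90a43c6, a2810e3, bd887f0}.
Only in d4d66db's history (ahead): {03be269, 0b2eb13, 2f1f96b, 34a1ca7, 4e8532a, 587b342, 5e0789a, d4d66db} — 8.
Only in a2810e3's history (behind): {a2810e3} — 1.

8 ahead, 1 behind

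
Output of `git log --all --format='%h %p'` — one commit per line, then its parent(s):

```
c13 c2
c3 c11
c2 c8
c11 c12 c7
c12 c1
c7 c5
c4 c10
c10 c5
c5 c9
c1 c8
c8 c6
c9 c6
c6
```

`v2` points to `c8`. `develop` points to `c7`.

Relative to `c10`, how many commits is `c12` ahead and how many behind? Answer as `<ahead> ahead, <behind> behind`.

Reachable from c12: {c1, c12, c6, c8}.
Reachable from c10: {c10, c5, c6, c9}.
Only in c12's history (ahead): {c1, c12, c8} — 3.
Only in c10's history (behind): {c10, c5, c9} — 3.

3 ahead, 3 behind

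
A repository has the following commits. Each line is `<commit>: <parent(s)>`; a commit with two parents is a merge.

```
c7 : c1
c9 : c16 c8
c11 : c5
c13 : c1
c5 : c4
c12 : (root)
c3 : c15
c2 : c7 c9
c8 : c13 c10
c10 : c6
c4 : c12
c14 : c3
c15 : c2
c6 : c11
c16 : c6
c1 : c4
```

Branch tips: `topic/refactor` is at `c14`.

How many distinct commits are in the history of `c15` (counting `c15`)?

Walking parent pointers from c15: reachable set = {c1, c10, c11, c12, c13, c15, c16, c2, c4, c5, c6, c7, c8, c9}.
That is 14 commits.

14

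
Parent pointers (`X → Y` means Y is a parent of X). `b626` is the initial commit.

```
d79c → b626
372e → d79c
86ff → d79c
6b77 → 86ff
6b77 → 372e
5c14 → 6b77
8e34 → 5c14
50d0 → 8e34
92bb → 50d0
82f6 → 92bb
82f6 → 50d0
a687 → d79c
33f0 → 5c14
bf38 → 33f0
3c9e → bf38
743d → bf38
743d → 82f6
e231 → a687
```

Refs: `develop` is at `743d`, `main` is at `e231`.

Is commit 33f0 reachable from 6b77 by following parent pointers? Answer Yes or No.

Ancestors of 6b77: {372e, 6b77, 86ff, b626, d79c}.
33f0 is not in that set, so it is not an ancestor of 6b77.

No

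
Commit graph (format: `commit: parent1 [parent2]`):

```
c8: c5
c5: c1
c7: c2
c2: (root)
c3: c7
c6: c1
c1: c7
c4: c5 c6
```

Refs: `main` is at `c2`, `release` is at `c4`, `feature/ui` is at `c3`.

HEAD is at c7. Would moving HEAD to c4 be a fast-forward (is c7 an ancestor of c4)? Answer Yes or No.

A fast-forward from c7 to c4 is possible iff c7 is an ancestor of c4.
Ancestors of c4: {c1, c2, c4, c5, c6, c7}.
c7 is among them, so fast-forward is possible.

Yes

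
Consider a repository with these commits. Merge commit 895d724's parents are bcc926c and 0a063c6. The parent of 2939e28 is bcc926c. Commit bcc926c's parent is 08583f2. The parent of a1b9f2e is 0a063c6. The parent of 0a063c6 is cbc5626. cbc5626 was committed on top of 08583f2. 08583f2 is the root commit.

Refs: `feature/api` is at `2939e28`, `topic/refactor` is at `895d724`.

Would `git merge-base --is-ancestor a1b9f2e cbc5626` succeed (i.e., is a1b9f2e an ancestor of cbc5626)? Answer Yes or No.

No

Ancestors of cbc5626: {08583f2, cbc5626}.
a1b9f2e is not in that set, so it is not an ancestor of cbc5626.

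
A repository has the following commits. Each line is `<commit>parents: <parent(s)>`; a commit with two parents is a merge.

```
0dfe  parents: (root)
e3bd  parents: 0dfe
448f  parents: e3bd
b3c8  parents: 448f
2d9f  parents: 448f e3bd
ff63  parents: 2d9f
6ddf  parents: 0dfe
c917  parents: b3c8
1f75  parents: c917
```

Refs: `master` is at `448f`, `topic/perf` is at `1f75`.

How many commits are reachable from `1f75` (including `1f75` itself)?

6

Walking parent pointers from 1f75: reachable set = {0dfe, 1f75, 448f, b3c8, c917, e3bd}.
That is 6 commits.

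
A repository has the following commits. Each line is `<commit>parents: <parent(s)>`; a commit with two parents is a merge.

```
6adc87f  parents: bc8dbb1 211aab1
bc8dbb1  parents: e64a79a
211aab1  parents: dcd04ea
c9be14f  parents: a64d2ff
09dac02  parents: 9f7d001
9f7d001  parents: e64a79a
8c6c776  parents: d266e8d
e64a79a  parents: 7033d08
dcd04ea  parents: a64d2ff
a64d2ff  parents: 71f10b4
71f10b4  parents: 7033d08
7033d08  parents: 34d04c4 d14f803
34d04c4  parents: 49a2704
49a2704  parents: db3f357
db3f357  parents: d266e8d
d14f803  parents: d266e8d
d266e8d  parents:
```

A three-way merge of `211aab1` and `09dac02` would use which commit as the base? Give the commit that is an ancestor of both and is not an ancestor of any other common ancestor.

7033d08

Ancestors of 211aab1: {211aab1, 34d04c4, 49a2704, 7033d08, 71f10b4, a64d2ff, d14f803, d266e8d, db3f357, dcd04ea}.
Ancestors of 09dac02: {09dac02, 34d04c4, 49a2704, 7033d08, 9f7d001, d14f803, d266e8d, db3f357, e64a79a}.
Common ancestors: {34d04c4, 49a2704, 7033d08, d14f803, d266e8d, db3f357}.
Among these, 7033d08 is not an ancestor of any other common ancestor — it is the merge base.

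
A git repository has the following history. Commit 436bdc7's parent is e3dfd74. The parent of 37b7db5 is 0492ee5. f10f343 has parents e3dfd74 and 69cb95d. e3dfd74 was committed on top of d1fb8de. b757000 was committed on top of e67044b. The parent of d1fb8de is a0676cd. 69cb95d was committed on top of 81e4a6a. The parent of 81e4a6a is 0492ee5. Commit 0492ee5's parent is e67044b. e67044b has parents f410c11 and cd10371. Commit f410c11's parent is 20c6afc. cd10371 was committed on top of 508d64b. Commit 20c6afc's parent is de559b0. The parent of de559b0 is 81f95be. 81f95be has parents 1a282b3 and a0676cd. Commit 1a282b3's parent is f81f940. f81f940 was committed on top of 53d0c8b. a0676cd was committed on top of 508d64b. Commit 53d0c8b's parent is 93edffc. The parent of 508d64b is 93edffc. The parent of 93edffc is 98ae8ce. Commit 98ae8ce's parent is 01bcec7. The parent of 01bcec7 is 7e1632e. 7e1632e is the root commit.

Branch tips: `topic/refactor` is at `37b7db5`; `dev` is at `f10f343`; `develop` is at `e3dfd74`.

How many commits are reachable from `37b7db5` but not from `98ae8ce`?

14

Reachable from 37b7db5: {01bcec7, 0492ee5, 1a282b3, 20c6afc, 37b7db5, 508d64b, 53d0c8b, 7e1632e, 81f95be, 93edffc, 98ae8ce, a0676cd, cd10371, de559b0, e67044b, f410c11, f81f940}.
Reachable from 98ae8ce: {01bcec7, 7e1632e, 98ae8ce}.
In 37b7db5's history but not 98ae8ce's: {0492ee5, 1a282b3, 20c6afc, 37b7db5, 508d64b, 53d0c8b, 81f95be, 93edffc, a0676cd, cd10371, de559b0, e67044b, f410c11, f81f940} — 14 commits.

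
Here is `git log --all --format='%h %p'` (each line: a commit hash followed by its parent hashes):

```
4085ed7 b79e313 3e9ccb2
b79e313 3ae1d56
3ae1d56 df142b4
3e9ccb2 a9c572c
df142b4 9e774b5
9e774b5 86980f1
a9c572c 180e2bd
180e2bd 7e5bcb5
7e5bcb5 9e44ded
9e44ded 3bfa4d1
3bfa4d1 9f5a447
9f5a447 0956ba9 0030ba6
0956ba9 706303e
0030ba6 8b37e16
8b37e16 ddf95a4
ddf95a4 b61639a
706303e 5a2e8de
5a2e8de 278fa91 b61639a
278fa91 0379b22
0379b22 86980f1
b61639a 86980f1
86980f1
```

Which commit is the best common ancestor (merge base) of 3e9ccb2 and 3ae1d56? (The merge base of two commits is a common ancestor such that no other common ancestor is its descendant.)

86980f1

Ancestors of 3e9ccb2: {0030ba6, 0379b22, 0956ba9, 180e2bd, 278fa91, 3bfa4d1, 3e9ccb2, 5a2e8de, 706303e, 7e5bcb5, 86980f1, 8b37e16, 9e44ded, 9f5a447, a9c572c, b61639a, ddf95a4}.
Ancestors of 3ae1d56: {3ae1d56, 86980f1, 9e774b5, df142b4}.
Common ancestors: {86980f1}.
The only common ancestor is 86980f1, so it is the merge base.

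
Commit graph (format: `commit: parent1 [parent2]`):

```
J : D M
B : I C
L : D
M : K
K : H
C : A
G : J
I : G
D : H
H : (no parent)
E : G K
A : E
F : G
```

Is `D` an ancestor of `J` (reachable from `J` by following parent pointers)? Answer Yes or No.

Yes

Ancestors of J (commits reachable by following parents): {D, H, J, K, M}.
D is in that set, so it is an ancestor of J.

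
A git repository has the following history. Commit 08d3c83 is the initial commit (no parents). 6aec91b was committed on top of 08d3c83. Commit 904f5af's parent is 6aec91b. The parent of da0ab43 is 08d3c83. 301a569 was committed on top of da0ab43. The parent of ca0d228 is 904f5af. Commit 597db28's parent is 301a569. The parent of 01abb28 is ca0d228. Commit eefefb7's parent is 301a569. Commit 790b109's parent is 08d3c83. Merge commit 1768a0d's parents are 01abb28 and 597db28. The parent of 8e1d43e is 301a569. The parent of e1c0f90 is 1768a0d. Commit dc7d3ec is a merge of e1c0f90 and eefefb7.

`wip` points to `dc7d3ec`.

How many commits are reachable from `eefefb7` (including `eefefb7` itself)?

4

Walking parent pointers from eefefb7: reachable set = {08d3c83, 301a569, da0ab43, eefefb7}.
That is 4 commits.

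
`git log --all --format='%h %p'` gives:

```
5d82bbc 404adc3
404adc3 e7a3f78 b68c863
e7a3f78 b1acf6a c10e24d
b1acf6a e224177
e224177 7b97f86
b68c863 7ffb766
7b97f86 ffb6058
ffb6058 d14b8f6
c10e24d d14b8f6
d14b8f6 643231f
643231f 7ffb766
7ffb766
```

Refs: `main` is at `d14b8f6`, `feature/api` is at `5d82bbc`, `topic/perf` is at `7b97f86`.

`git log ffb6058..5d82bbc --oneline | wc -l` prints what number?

Reachable from 5d82bbc: {404adc3, 5d82bbc, 643231f, 7b97f86, 7ffb766, b1acf6a, b68c863, c10e24d, d14b8f6, e224177, e7a3f78, ffb6058}.
Reachable from ffb6058: {643231f, 7ffb766, d14b8f6, ffb6058}.
In 5d82bbc's history but not ffb6058's: {404adc3, 5d82bbc, 7b97f86, b1acf6a, b68c863, c10e24d, e224177, e7a3f78} — 8 commits.

8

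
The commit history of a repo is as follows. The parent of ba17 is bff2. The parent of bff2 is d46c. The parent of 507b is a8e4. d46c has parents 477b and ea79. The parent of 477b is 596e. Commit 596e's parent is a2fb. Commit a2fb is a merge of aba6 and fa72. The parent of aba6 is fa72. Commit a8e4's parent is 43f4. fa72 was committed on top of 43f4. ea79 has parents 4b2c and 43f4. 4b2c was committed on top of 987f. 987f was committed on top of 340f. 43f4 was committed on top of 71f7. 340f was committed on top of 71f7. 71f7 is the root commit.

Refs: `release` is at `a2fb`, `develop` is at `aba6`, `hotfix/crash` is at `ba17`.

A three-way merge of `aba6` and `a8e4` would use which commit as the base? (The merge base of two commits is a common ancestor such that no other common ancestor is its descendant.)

Ancestors of aba6: {43f4, 71f7, aba6, fa72}.
Ancestors of a8e4: {43f4, 71f7, a8e4}.
Common ancestors: {43f4, 71f7}.
Among these, 43f4 is not an ancestor of any other common ancestor — it is the merge base.

43f4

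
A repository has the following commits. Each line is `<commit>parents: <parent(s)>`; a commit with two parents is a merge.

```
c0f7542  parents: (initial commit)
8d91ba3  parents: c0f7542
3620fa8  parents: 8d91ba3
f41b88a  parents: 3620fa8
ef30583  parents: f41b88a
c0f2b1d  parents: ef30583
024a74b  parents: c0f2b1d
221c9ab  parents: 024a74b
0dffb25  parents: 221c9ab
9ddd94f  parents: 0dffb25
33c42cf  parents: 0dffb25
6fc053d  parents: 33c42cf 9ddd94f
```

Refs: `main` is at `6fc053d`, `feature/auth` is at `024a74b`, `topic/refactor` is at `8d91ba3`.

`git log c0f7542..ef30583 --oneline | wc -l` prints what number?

Reachable from ef30583: {3620fa8, 8d91ba3, c0f7542, ef30583, f41b88a}.
Reachable from c0f7542: {c0f7542}.
In ef30583's history but not c0f7542's: {3620fa8, 8d91ba3, ef30583, f41b88a} — 4 commits.

4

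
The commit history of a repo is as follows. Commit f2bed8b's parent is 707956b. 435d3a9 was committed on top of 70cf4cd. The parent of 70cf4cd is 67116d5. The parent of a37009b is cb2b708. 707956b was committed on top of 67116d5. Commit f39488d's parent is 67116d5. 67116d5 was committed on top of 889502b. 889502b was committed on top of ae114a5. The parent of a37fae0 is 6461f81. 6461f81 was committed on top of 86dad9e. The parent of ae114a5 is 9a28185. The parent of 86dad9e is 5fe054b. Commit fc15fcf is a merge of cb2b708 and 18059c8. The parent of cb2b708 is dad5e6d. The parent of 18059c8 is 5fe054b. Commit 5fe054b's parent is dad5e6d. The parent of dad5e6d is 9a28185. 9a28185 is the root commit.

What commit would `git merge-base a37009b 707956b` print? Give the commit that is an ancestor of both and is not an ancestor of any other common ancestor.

Ancestors of a37009b: {9a28185, a37009b, cb2b708, dad5e6d}.
Ancestors of 707956b: {67116d5, 707956b, 889502b, 9a28185, ae114a5}.
Common ancestors: {9a28185}.
The only common ancestor is 9a28185, so it is the merge base.

9a28185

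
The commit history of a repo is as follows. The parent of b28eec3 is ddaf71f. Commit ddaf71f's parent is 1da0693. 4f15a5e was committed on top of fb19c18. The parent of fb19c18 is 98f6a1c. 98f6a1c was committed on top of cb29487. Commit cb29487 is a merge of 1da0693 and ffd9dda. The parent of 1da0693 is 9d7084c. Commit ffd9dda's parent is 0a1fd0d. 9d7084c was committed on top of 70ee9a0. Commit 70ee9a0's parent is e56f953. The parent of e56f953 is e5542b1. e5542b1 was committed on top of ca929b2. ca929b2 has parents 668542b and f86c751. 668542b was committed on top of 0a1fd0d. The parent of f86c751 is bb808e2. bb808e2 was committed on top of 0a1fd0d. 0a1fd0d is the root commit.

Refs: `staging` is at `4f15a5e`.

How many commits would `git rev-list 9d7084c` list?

9

Walking parent pointers from 9d7084c: reachable set = {0a1fd0d, 668542b, 70ee9a0, 9d7084c, bb808e2, ca929b2, e5542b1, e56f953, f86c751}.
That is 9 commits.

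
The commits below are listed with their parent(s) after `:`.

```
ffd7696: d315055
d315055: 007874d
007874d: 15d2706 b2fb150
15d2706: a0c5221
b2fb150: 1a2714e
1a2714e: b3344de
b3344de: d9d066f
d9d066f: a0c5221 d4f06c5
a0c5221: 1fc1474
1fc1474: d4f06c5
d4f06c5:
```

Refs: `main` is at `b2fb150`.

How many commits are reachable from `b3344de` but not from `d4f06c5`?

Reachable from b3344de: {1fc1474, a0c5221, b3344de, d4f06c5, d9d066f}.
Reachable from d4f06c5: {d4f06c5}.
In b3344de's history but not d4f06c5's: {1fc1474, a0c5221, b3344de, d9d066f} — 4 commits.

4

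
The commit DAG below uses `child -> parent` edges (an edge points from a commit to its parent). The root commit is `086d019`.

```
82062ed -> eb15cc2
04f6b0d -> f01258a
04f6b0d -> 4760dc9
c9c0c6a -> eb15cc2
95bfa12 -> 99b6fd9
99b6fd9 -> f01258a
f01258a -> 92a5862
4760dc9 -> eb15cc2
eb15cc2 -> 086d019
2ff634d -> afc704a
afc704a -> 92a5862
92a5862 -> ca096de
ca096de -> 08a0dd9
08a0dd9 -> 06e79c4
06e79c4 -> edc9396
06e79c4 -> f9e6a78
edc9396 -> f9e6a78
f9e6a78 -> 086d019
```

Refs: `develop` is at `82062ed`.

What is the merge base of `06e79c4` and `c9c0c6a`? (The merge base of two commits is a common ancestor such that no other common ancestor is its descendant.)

086d019

Ancestors of 06e79c4: {06e79c4, 086d019, edc9396, f9e6a78}.
Ancestors of c9c0c6a: {086d019, c9c0c6a, eb15cc2}.
Common ancestors: {086d019}.
The only common ancestor is 086d019, so it is the merge base.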